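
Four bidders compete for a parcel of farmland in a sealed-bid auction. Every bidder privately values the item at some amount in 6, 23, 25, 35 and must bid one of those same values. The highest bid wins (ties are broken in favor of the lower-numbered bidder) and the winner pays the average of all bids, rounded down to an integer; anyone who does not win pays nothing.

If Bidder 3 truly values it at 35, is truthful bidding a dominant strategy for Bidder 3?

No

Consider the case where Bidder 1 bids 6, Bidder 2 bids 6 and Bidder 4 bids 6.
Truthful bid 35: wins, pays 13, utility 35 - 13 = 22.
Bid 23 instead: wins, pays 10, utility 35 - 10 = 25.
Since 25 > 22, bidding 23 is strictly better here, so truthful bidding is not dominant.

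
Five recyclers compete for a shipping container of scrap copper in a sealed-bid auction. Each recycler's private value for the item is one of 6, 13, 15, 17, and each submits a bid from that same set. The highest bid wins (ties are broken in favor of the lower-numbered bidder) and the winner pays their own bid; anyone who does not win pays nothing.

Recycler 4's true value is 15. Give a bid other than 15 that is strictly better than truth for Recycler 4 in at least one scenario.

13

Suppose Recycler 1 bids 6, Recycler 2 bids 6, Recycler 3 bids 6 and Recycler 5 bids 6.
Bid 15: wins, pays 15, utility 15 - 15 = 0.
Bid 13: wins, pays 13, utility 15 - 13 = 2.
So bidding 13 beats truth here (2 > 0).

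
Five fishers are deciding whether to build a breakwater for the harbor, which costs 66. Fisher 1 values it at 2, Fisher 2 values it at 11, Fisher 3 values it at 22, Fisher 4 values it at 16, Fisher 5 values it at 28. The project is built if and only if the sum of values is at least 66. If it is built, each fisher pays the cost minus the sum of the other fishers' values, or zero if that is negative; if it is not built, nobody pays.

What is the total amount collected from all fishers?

Total value 79 ≥ cost 66, so it is built.
Fisher 1: others sum to 77; max(0, 66 - 77) = 0.
Fisher 2: others sum to 68; max(0, 66 - 68) = 0.
Fisher 3: others sum to 57; max(0, 66 - 57) = 9.
Fisher 4: others sum to 63; max(0, 66 - 63) = 3.
Fisher 5: others sum to 51; max(0, 66 - 51) = 15.
Total collected = 0 + 0 + 9 + 3 + 15 = 27.

27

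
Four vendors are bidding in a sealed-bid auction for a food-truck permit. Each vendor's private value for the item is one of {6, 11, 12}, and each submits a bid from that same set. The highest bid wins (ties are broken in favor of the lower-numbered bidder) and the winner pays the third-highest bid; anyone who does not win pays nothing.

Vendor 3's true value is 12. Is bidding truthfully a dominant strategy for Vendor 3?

Yes

Check each profile of the others' bids and compare truth against every alternative bid.
Others bid (6, 6, 12): truth gives 6, best alternative gives 0.
Others bid (6, 11, 6): truth gives 6, best alternative gives 0.
Others bid (11, 6, 6): truth gives 6, best alternative gives 0.
Others bid (6, 11, 11): truth gives 1, best alternative gives 0.
Others bid (6, 11, 12): truth gives 1, best alternative gives 0.
Others bid (11, 6, 11): truth gives 1, best alternative gives 0.
(Remaining 21 profiles checked similarly; truth is weakly best in each.)
In every case the truthful bid is at least as good as any alternative, so it is a dominant strategy.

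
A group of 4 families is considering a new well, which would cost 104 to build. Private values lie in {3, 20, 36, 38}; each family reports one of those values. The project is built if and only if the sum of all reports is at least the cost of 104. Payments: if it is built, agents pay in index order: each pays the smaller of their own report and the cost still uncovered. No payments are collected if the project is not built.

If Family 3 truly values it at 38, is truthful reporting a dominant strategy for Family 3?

No

Consider the case where Family 1 reports 3, Family 2 reports 36 and Family 4 reports 36.
Truthful report 38: project built, pays 38, utility 38 - 38 = 0.
Report 36 instead: project built, pays 36, utility 38 - 36 = 2.
Since 2 > 0, reporting 36 is strictly better here, so truthful reporting is not dominant.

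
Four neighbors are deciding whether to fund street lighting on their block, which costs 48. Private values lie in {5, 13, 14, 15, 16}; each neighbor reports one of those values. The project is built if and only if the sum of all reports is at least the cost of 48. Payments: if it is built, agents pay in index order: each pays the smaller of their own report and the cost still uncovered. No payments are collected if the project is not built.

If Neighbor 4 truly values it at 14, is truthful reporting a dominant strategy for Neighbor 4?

Check each profile of the others' reports and compare truth against every alternative report.
Others report (16, 16, 16): truth gives 14, best alternative gives 14.
Others report (15, 16, 16): truth gives 13, best alternative gives 13.
Others report (16, 15, 16): truth gives 13, best alternative gives 13.
Others report (16, 16, 15): truth gives 13, best alternative gives 13.
Others report (14, 16, 16): truth gives 12, best alternative gives 12.
Others report (15, 15, 16): truth gives 12, best alternative gives 12.
(Remaining 119 profiles checked similarly; truth is weakly best in each.)
In every case the truthful report is at least as good as any alternative, so it is a dominant strategy.

Yes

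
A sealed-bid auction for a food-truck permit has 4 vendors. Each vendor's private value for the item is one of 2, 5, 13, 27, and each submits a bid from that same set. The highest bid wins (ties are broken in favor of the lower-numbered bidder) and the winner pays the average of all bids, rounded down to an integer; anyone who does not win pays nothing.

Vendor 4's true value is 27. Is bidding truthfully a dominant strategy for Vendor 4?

Consider the case where Vendor 1 bids 2, Vendor 2 bids 2 and Vendor 3 bids 2.
Truthful bid 27: wins, pays 8, utility 27 - 8 = 19.
Bid 5 instead: wins, pays 2, utility 27 - 2 = 25.
Since 25 > 19, bidding 5 is strictly better here, so truthful bidding is not dominant.

No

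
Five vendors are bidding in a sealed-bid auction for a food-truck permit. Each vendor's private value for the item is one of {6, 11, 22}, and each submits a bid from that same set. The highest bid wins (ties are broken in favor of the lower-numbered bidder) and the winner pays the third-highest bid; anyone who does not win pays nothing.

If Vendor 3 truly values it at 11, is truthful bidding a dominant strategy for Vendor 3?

Consider the case where Vendor 1 bids 6, Vendor 2 bids 6, Vendor 4 bids 6 and Vendor 5 bids 22.
Truthful bid 11: loses, pays 0, utility 0.
Bid 22 instead: wins, pays 6, utility 11 - 6 = 5.
Since 5 > 0, bidding 22 is strictly better here, so truthful bidding is not dominant.

No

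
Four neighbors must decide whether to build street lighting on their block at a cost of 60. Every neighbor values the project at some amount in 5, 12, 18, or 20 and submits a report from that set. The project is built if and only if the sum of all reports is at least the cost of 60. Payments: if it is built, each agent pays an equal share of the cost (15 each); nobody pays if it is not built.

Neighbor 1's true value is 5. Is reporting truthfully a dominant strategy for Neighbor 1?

Check each profile of the others' reports and compare truth against every alternative report.
Others report (12, 18, 18): truth gives 0, best alternative gives -10.
Others report (12, 18, 20): truth gives 0, best alternative gives -10.
Others report (12, 20, 18): truth gives 0, best alternative gives -10.
Others report (12, 20, 20): truth gives 0, best alternative gives -10.
Others report (18, 12, 18): truth gives 0, best alternative gives -10.
Others report (18, 12, 20): truth gives 0, best alternative gives -10.
(Remaining 58 profiles checked similarly; truth is weakly best in each.)
In every case the truthful report is at least as good as any alternative, so it is a dominant strategy.

Yes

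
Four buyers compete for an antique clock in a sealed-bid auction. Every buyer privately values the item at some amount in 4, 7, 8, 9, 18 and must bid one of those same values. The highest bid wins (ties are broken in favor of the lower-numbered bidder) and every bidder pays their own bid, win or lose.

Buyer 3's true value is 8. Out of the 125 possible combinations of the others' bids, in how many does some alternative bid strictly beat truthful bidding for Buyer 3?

115

Others bid (4, 4, 4): truth gives 0; bid 7 gives 1 > 0. Violating.
Others bid (4, 4, 7): truth gives 0; bid 7 gives 1 > 0. Violating.
Others bid (4, 4, 9): truth gives -8; bid 9 gives -1 > -8. Violating.
Others bid (4, 4, 18): truth gives -8; bid 4 gives -4 > -8. Violating.
Others bid (4, 4, 8): truth gives 0; no alternative beats it.
Others bid (4, 7, 4): truth gives 0; no alternative beats it.
(Checking all 125 profiles: 115 have a profitable deviation, 10 do not.)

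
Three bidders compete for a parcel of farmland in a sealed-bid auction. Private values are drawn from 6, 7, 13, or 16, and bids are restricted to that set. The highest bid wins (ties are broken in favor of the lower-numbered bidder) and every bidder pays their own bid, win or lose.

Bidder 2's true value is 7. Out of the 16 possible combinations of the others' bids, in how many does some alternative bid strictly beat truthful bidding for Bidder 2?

14

Others bid (6, 13): truth gives -7; bid 6 gives -6 > -7. Violating.
Others bid (6, 16): truth gives -7; bid 6 gives -6 > -7. Violating.
Others bid (7, 6): truth gives -7; bid 6 gives -6 > -7. Violating.
Others bid (7, 7): truth gives -7; bid 6 gives -6 > -7. Violating.
Others bid (6, 6): truth gives 0; no alternative beats it.
Others bid (6, 7): truth gives 0; no alternative beats it.
(Checking all 16 profiles: 14 have a profitable deviation, 2 do not.)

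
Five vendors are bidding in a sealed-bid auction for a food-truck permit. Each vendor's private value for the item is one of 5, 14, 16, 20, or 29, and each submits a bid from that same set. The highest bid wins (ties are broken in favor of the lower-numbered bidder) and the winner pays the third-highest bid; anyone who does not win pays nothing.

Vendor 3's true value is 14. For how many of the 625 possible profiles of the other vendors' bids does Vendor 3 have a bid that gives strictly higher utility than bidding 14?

12

Others bid (5, 5, 5, 16): truth gives 0; bid 16 gives 9 > 0. Violating.
Others bid (5, 5, 5, 20): truth gives 0; bid 20 gives 9 > 0. Violating.
Others bid (5, 5, 5, 29): truth gives 0; bid 29 gives 9 > 0. Violating.
Others bid (5, 5, 16, 5): truth gives 0; bid 16 gives 9 > 0. Violating.
Others bid (5, 5, 5, 5): truth gives 9; no alternative beats it.
Others bid (5, 5, 5, 14): truth gives 9; no alternative beats it.
(Checking all 625 profiles: 12 have a profitable deviation, 613 do not.)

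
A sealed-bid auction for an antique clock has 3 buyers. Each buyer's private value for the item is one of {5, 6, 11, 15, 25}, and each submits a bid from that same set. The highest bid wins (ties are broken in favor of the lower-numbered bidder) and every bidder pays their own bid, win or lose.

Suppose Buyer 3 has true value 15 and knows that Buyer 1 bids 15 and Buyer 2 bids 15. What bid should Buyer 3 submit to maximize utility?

5

Bid 5: loses but pays 5, utility -5.
Bid 6: loses but pays 6, utility -6.
Bid 11: loses but pays 11, utility -11.
Bid 15: loses but pays 15, utility -15.
Bid 25: wins, pays 25, utility 15 - 25 = -10.
The best choice is 5 with utility -5.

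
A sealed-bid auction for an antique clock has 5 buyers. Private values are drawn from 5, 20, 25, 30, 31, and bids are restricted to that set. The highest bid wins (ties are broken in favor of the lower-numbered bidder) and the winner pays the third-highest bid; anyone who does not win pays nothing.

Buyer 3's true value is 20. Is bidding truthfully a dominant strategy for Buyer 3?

No

Consider the case where Buyer 1 bids 5, Buyer 2 bids 5, Buyer 4 bids 5 and Buyer 5 bids 25.
Truthful bid 20: loses, pays 0, utility 0.
Bid 25 instead: wins, pays 5, utility 20 - 5 = 15.
Since 15 > 0, bidding 25 is strictly better here, so truthful bidding is not dominant.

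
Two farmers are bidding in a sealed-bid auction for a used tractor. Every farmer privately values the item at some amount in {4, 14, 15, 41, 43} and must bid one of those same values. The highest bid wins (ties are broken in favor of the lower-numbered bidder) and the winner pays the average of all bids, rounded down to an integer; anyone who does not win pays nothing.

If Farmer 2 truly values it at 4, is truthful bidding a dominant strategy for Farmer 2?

Check each profile of the others' bids and compare truth against every alternative bid.
Others bid (4): truth gives 0, best alternative gives -5.
Others bid (14): truth gives 0, best alternative gives 0.
Others bid (15): truth gives 0, best alternative gives 0.
Others bid (41): truth gives 0, best alternative gives 0.
Others bid (43): truth gives 0, best alternative gives 0.
In every case the truthful bid is at least as good as any alternative, so it is a dominant strategy.

Yes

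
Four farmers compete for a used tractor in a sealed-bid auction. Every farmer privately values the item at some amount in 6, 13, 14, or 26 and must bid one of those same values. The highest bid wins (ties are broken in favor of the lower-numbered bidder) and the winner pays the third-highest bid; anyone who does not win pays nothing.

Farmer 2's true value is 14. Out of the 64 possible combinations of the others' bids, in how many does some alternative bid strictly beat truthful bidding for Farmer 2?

Others bid (6, 6, 26): truth gives 0; bid 26 gives 8 > 0. Violating.
Others bid (6, 13, 26): truth gives 0; bid 26 gives 1 > 0. Violating.
Others bid (6, 26, 6): truth gives 0; bid 26 gives 8 > 0. Violating.
Others bid (6, 26, 13): truth gives 0; bid 26 gives 1 > 0. Violating.
Others bid (6, 6, 6): truth gives 8; no alternative beats it.
Others bid (6, 6, 13): truth gives 8; no alternative beats it.
(Checking all 64 profiles: 12 have a profitable deviation, 52 do not.)

12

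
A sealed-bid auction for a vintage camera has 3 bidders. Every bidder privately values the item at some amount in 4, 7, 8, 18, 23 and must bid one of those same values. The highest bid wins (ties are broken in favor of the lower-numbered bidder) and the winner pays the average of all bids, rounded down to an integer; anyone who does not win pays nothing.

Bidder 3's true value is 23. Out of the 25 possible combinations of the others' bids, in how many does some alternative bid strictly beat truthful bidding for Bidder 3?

Others bid (4, 4): truth gives 13; bid 7 gives 18 > 13. Violating.
Others bid (4, 7): truth gives 12; bid 8 gives 17 > 12. Violating.
Others bid (4, 8): truth gives 12; bid 18 gives 13 > 12. Violating.
Others bid (7, 4): truth gives 12; bid 8 gives 17 > 12. Violating.
Others bid (4, 18): truth gives 8; no alternative beats it.
Others bid (4, 23): truth gives 0; no alternative beats it.
(Checking all 25 profiles: 9 have a profitable deviation, 16 do not.)

9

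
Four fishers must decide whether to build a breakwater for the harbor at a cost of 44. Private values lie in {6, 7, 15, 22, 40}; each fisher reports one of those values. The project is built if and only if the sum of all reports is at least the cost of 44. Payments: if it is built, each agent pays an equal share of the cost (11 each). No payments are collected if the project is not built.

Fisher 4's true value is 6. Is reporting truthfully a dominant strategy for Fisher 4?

Check each profile of the others' reports and compare truth against every alternative report.
Others report (7, 15, 15): truth gives 0, best alternative gives -5.
Others report (15, 7, 15): truth gives 0, best alternative gives -5.
Others report (15, 15, 7): truth gives 0, best alternative gives -5.
Others report (6, 6, 40): truth gives -5, best alternative gives -5.
Others report (6, 7, 40): truth gives -5, best alternative gives -5.
Others report (6, 15, 22): truth gives -5, best alternative gives -5.
(Remaining 119 profiles checked similarly; truth is weakly best in each.)
In every case the truthful report is at least as good as any alternative, so it is a dominant strategy.

Yes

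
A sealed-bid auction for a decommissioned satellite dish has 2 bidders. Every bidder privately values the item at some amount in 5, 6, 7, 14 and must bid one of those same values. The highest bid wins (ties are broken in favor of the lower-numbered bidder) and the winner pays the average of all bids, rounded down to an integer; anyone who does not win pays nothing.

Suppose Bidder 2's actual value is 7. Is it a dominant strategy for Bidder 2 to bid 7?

Consider the case where Bidder 1 bids 5.
Truthful bid 7: wins, pays 6, utility 7 - 6 = 1.
Bid 6 instead: wins, pays 5, utility 7 - 5 = 2.
Since 2 > 1, bidding 6 is strictly better here, so truthful bidding is not dominant.

No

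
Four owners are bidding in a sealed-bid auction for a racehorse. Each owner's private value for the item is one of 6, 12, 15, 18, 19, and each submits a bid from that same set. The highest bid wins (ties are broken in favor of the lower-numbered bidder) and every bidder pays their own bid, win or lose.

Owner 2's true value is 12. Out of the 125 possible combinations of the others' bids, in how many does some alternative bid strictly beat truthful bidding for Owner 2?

Others bid (6, 6, 15): truth gives -12; bid 15 gives -3 > -12. Violating.
Others bid (6, 6, 18): truth gives -12; bid 6 gives -6 > -12. Violating.
Others bid (6, 6, 19): truth gives -12; bid 6 gives -6 > -12. Violating.
Others bid (6, 12, 15): truth gives -12; bid 15 gives -3 > -12. Violating.
Others bid (6, 6, 6): truth gives 0; no alternative beats it.
Others bid (6, 6, 12): truth gives 0; no alternative beats it.
(Checking all 125 profiles: 121 have a profitable deviation, 4 do not.)

121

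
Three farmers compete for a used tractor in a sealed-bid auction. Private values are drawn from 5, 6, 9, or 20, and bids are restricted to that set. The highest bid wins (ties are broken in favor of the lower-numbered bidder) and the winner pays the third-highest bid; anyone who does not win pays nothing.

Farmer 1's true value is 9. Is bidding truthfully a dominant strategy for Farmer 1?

Consider the case where Farmer 2 bids 5 and Farmer 3 bids 20.
Truthful bid 9: loses, pays 0, utility 0.
Bid 20 instead: wins, pays 5, utility 9 - 5 = 4.
Since 4 > 0, bidding 20 is strictly better here, so truthful bidding is not dominant.

No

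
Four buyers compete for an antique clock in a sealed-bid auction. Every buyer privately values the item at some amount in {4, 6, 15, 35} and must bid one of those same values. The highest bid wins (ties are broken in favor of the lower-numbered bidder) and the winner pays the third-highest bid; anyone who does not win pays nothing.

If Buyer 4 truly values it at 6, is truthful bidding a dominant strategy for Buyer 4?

No

Consider the case where Buyer 1 bids 4, Buyer 2 bids 4 and Buyer 3 bids 6.
Truthful bid 6: loses, pays 0, utility 0.
Bid 15 instead: wins, pays 4, utility 6 - 4 = 2.
Since 2 > 0, bidding 15 is strictly better here, so truthful bidding is not dominant.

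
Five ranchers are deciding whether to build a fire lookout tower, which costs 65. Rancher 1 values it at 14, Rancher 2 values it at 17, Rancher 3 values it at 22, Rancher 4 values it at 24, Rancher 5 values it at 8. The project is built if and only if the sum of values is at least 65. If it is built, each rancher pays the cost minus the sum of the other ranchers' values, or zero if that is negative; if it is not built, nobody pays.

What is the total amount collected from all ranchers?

6

Total value 85 ≥ cost 65, so it is built.
Rancher 1: others sum to 71; max(0, 65 - 71) = 0.
Rancher 2: others sum to 68; max(0, 65 - 68) = 0.
Rancher 3: others sum to 63; max(0, 65 - 63) = 2.
Rancher 4: others sum to 61; max(0, 65 - 61) = 4.
Rancher 5: others sum to 77; max(0, 65 - 77) = 0.
Total collected = 0 + 0 + 2 + 4 + 0 = 6.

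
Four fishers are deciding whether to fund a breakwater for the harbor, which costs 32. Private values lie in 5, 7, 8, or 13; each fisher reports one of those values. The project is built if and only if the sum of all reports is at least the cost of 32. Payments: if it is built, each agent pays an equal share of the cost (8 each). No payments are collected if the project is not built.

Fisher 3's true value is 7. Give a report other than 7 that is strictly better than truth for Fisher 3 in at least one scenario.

5

Suppose Fisher 1 reports 5, Fisher 2 reports 7 and Fisher 4 reports 13.
Report 7: project built, pays 8, utility 7 - 8 = -1.
Report 5: project not built, utility 0.
So reporting 5 beats truth here (0 > -1).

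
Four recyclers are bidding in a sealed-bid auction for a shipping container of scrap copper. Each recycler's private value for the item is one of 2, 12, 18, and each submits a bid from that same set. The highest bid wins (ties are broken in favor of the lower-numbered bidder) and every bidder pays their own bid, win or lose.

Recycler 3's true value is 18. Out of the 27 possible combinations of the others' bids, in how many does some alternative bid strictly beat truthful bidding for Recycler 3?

Others bid (2, 2, 2): truth gives 0; bid 12 gives 6 > 0. Violating.
Others bid (2, 2, 12): truth gives 0; bid 12 gives 6 > 0. Violating.
Others bid (2, 18, 2): truth gives -18; bid 2 gives -2 > -18. Violating.
Others bid (2, 18, 12): truth gives -18; bid 2 gives -2 > -18. Violating.
Others bid (2, 2, 18): truth gives 0; no alternative beats it.
Others bid (2, 12, 2): truth gives 0; no alternative beats it.
(Checking all 27 profiles: 17 have a profitable deviation, 10 do not.)

17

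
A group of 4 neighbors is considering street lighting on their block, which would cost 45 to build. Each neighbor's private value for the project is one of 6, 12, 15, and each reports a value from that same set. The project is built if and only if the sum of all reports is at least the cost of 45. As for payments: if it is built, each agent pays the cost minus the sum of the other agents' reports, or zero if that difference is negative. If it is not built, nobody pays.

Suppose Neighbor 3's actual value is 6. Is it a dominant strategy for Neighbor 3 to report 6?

Check each profile of the others' reports and compare truth against every alternative report.
Others report (6, 12, 15): truth gives 0, best alternative gives -6.
Others report (6, 15, 12): truth gives 0, best alternative gives -6.
Others report (12, 6, 15): truth gives 0, best alternative gives -6.
Others report (12, 15, 6): truth gives 0, best alternative gives -6.
Others report (15, 6, 12): truth gives 0, best alternative gives -6.
Others report (15, 12, 6): truth gives 0, best alternative gives -6.
(Remaining 21 profiles checked similarly; truth is weakly best in each.)
In every case the truthful report is at least as good as any alternative, so it is a dominant strategy.

Yes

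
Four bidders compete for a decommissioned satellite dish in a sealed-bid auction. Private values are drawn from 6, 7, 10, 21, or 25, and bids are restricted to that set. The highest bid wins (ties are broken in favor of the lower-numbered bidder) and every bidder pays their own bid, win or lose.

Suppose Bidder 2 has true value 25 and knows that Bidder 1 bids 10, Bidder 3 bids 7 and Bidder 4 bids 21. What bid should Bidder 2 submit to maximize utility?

Bid 6: loses but pays 6, utility -6.
Bid 7: loses but pays 7, utility -7.
Bid 10: loses but pays 10, utility -10.
Bid 21: wins, pays 21, utility 25 - 21 = 4.
Bid 25: wins, pays 25, utility 25 - 25 = 0.
The best choice is 21 with utility 4.

21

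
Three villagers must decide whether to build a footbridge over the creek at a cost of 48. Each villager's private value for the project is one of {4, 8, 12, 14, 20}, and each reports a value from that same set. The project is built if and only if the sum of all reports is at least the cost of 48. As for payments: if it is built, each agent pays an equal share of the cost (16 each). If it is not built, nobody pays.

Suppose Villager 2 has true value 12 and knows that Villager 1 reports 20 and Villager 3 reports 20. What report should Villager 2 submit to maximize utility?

4

Report 4: project not built, utility 0.
Report 8: project built, pays 16, utility 12 - 16 = -4.
Report 12: project built, pays 16, utility 12 - 16 = -4.
Report 14: project built, pays 16, utility 12 - 16 = -4.
Report 20: project built, pays 16, utility 12 - 16 = -4.
The best choice is 4 with utility 0.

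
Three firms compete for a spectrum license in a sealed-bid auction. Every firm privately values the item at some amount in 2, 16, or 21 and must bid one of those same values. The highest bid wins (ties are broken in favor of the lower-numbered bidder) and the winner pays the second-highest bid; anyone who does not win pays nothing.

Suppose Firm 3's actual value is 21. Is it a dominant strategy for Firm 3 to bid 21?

Check each profile of the others' bids and compare truth against every alternative bid.
Others bid (2, 16): truth gives 5, best alternative gives 0.
Others bid (16, 2): truth gives 5, best alternative gives 0.
Others bid (16, 16): truth gives 5, best alternative gives 0.
Others bid (2, 2): truth gives 19, best alternative gives 19.
Others bid (2, 21): truth gives 0, best alternative gives 0.
Others bid (16, 21): truth gives 0, best alternative gives 0.
(Remaining 3 profiles checked similarly; truth is weakly best in each.)
In every case the truthful bid is at least as good as any alternative, so it is a dominant strategy.

Yes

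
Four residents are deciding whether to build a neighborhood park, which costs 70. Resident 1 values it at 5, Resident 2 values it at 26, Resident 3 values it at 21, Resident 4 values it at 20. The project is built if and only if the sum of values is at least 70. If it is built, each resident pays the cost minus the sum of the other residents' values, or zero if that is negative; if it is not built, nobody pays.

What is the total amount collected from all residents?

Total value 72 ≥ cost 70, so it is built.
Resident 1: others sum to 67; max(0, 70 - 67) = 3.
Resident 2: others sum to 46; max(0, 70 - 46) = 24.
Resident 3: others sum to 51; max(0, 70 - 51) = 19.
Resident 4: others sum to 52; max(0, 70 - 52) = 18.
Total collected = 3 + 24 + 19 + 18 = 64.

64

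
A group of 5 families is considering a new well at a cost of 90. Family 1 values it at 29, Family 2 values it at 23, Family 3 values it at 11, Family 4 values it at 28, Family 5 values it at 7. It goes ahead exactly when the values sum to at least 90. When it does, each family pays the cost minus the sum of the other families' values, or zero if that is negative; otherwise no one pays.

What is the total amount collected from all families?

Total value 98 ≥ cost 90, so it is built.
Family 1: others sum to 69; max(0, 90 - 69) = 21.
Family 2: others sum to 75; max(0, 90 - 75) = 15.
Family 3: others sum to 87; max(0, 90 - 87) = 3.
Family 4: others sum to 70; max(0, 90 - 70) = 20.
Family 5: others sum to 91; max(0, 90 - 91) = 0.
Total collected = 21 + 15 + 3 + 20 + 0 = 59.

59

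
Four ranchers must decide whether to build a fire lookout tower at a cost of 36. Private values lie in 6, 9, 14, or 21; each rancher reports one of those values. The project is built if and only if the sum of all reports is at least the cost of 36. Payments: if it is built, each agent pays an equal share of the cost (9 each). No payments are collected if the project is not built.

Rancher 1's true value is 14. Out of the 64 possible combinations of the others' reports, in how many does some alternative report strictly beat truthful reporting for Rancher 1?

4

Others report (6, 6, 6): truth gives 0; report 21 gives 5 > 0. Violating.
Others report (6, 6, 9): truth gives 0; report 21 gives 5 > 0. Violating.
Others report (6, 9, 6): truth gives 0; report 21 gives 5 > 0. Violating.
Others report (9, 6, 6): truth gives 0; report 21 gives 5 > 0. Violating.
Others report (6, 6, 14): truth gives 5; no alternative beats it.
Others report (6, 6, 21): truth gives 5; no alternative beats it.
(Checking all 64 profiles: 4 have a profitable deviation, 60 do not.)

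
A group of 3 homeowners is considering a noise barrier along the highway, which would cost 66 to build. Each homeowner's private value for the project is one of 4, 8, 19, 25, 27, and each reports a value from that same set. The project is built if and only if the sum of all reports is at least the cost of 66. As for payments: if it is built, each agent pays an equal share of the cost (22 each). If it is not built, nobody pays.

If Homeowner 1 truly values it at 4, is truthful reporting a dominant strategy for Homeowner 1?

Yes

Check each profile of the others' reports and compare truth against every alternative report.
Others report (4, 4): truth gives 0, best alternative gives 0.
Others report (4, 8): truth gives 0, best alternative gives 0.
Others report (4, 19): truth gives 0, best alternative gives 0.
Others report (4, 25): truth gives 0, best alternative gives 0.
Others report (4, 27): truth gives 0, best alternative gives 0.
Others report (8, 4): truth gives 0, best alternative gives 0.
(Remaining 19 profiles checked similarly; truth is weakly best in each.)
In every case the truthful report is at least as good as any alternative, so it is a dominant strategy.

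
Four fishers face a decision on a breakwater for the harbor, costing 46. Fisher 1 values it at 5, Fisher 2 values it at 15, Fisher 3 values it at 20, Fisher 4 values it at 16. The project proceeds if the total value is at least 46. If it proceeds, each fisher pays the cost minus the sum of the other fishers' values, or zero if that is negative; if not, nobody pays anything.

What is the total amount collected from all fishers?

Total value 56 ≥ cost 46, so it is built.
Fisher 1: others sum to 51; max(0, 46 - 51) = 0.
Fisher 2: others sum to 41; max(0, 46 - 41) = 5.
Fisher 3: others sum to 36; max(0, 46 - 36) = 10.
Fisher 4: others sum to 40; max(0, 46 - 40) = 6.
Total collected = 0 + 5 + 10 + 6 = 21.

21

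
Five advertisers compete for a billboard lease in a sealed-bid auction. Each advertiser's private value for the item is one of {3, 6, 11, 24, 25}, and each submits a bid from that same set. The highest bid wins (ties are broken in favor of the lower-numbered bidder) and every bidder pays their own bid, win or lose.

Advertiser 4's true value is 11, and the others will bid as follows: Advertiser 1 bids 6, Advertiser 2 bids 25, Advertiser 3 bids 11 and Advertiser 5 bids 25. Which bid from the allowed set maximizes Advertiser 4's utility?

Bid 3: loses but pays 3, utility -3.
Bid 6: loses but pays 6, utility -6.
Bid 11: loses but pays 11, utility -11.
Bid 24: loses but pays 24, utility -24.
Bid 25: loses but pays 25, utility -25.
The best choice is 3 with utility -3.

3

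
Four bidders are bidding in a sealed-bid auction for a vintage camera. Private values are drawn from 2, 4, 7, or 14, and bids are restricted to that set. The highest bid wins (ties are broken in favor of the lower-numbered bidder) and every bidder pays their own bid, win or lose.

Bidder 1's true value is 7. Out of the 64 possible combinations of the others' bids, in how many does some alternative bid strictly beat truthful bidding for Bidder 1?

45

Others bid (2, 2, 2): truth gives 0; bid 2 gives 5 > 0. Violating.
Others bid (2, 2, 4): truth gives 0; bid 4 gives 3 > 0. Violating.
Others bid (2, 2, 14): truth gives -7; bid 2 gives -2 > -7. Violating.
Others bid (2, 4, 2): truth gives 0; bid 4 gives 3 > 0. Violating.
Others bid (2, 2, 7): truth gives 0; no alternative beats it.
Others bid (2, 4, 7): truth gives 0; no alternative beats it.
(Checking all 64 profiles: 45 have a profitable deviation, 19 do not.)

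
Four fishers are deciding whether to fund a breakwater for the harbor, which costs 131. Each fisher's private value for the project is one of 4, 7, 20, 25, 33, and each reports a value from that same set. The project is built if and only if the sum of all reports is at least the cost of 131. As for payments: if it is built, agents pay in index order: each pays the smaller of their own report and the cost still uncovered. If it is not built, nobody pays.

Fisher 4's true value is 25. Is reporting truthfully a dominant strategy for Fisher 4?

Check each profile of the others' reports and compare truth against every alternative report.
Others report (4, 4, 4): truth gives 0, best alternative gives 0.
Others report (4, 4, 7): truth gives 0, best alternative gives 0.
Others report (4, 4, 20): truth gives 0, best alternative gives 0.
Others report (4, 4, 25): truth gives 0, best alternative gives 0.
Others report (4, 4, 33): truth gives 0, best alternative gives 0.
Others report (4, 7, 4): truth gives 0, best alternative gives 0.
(Remaining 119 profiles checked similarly; truth is weakly best in each.)
In every case the truthful report is at least as good as any alternative, so it is a dominant strategy.

Yes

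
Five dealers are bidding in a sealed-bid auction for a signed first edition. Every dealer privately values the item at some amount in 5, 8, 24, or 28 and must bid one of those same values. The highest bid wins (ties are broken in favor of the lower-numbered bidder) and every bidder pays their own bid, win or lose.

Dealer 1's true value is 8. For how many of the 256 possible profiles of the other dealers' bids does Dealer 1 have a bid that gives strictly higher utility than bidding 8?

241

Others bid (5, 5, 5, 5): truth gives 0; bid 5 gives 3 > 0. Violating.
Others bid (5, 5, 5, 24): truth gives -8; bid 5 gives -5 > -8. Violating.
Others bid (5, 5, 5, 28): truth gives -8; bid 5 gives -5 > -8. Violating.
Others bid (5, 5, 8, 24): truth gives -8; bid 5 gives -5 > -8. Violating.
Others bid (5, 5, 5, 8): truth gives 0; no alternative beats it.
Others bid (5, 5, 8, 5): truth gives 0; no alternative beats it.
(Checking all 256 profiles: 241 have a profitable deviation, 15 do not.)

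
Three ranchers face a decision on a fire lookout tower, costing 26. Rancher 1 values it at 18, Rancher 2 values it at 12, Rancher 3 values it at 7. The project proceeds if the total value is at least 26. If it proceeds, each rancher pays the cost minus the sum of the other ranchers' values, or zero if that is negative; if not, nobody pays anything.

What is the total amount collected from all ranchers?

8

Total value 37 ≥ cost 26, so it is built.
Rancher 1: others sum to 19; max(0, 26 - 19) = 7.
Rancher 2: others sum to 25; max(0, 26 - 25) = 1.
Rancher 3: others sum to 30; max(0, 26 - 30) = 0.
Total collected = 7 + 1 + 0 = 8.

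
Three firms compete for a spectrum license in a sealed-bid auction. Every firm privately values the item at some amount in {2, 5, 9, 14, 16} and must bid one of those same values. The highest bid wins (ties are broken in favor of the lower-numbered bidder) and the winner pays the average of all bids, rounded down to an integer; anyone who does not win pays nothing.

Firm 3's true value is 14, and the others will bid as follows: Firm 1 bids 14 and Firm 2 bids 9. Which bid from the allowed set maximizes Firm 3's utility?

Bid 2: loses, pays 0, utility 0.
Bid 5: loses, pays 0, utility 0.
Bid 9: loses, pays 0, utility 0.
Bid 14: loses, pays 0, utility 0.
Bid 16: wins, pays 13, utility 14 - 13 = 1.
The best choice is 16 with utility 1.

16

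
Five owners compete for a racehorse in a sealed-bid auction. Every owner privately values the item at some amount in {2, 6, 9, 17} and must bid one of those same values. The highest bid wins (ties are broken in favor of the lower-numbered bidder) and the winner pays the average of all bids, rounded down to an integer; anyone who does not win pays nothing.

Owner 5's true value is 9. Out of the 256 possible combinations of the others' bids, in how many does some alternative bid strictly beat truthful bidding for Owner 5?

51

Others bid (2, 2, 2, 2): truth gives 6; bid 6 gives 7 > 6. Violating.
Others bid (2, 2, 2, 9): truth gives 0; bid 17 gives 3 > 0. Violating.
Others bid (2, 2, 6, 9): truth gives 0; bid 17 gives 2 > 0. Violating.
Others bid (2, 2, 9, 2): truth gives 0; bid 17 gives 3 > 0. Violating.
Others bid (2, 2, 2, 6): truth gives 5; no alternative beats it.
Others bid (2, 2, 2, 17): truth gives 0; no alternative beats it.
(Checking all 256 profiles: 51 have a profitable deviation, 205 do not.)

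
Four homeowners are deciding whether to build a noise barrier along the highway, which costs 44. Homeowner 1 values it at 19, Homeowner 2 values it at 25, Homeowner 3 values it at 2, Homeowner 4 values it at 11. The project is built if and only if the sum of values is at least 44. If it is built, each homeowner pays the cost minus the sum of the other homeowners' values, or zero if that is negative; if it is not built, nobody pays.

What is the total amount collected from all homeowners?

Total value 57 ≥ cost 44, so it is built.
Homeowner 1: others sum to 38; max(0, 44 - 38) = 6.
Homeowner 2: others sum to 32; max(0, 44 - 32) = 12.
Homeowner 3: others sum to 55; max(0, 44 - 55) = 0.
Homeowner 4: others sum to 46; max(0, 44 - 46) = 0.
Total collected = 6 + 12 + 0 + 0 = 18.

18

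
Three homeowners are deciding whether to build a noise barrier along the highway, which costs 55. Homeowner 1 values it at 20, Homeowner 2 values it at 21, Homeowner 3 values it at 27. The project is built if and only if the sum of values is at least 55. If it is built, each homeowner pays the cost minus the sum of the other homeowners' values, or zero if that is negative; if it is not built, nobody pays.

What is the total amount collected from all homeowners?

Total value 68 ≥ cost 55, so it is built.
Homeowner 1: others sum to 48; max(0, 55 - 48) = 7.
Homeowner 2: others sum to 47; max(0, 55 - 47) = 8.
Homeowner 3: others sum to 41; max(0, 55 - 41) = 14.
Total collected = 7 + 8 + 14 = 29.

29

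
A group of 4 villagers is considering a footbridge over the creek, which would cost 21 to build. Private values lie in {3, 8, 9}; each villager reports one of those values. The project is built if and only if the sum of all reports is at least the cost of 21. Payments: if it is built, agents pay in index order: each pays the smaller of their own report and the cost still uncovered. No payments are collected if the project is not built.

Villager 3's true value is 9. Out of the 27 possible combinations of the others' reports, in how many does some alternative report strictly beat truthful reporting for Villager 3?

Others report (3, 3, 8): truth gives 0; report 8 gives 1 > 0. Violating.
Others report (3, 3, 9): truth gives 0; report 8 gives 1 > 0. Violating.
Others report (3, 8, 3): truth gives 0; report 8 gives 1 > 0. Violating.
Others report (3, 8, 8): truth gives 0; report 3 gives 6 > 0. Violating.
Others report (3, 3, 3): truth gives 0; no alternative beats it.
Others report (9, 9, 3): truth gives 6; no alternative beats it.
(Checking all 27 profiles: 23 have a profitable deviation, 4 do not.)

23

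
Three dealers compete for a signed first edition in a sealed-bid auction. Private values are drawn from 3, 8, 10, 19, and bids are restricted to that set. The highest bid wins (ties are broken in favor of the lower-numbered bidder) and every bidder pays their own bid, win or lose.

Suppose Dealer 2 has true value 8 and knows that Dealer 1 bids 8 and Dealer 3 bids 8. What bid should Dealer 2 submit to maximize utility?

10

Bid 3: loses but pays 3, utility -3.
Bid 8: loses but pays 8, utility -8.
Bid 10: wins, pays 10, utility 8 - 10 = -2.
Bid 19: wins, pays 19, utility 8 - 19 = -11.
The best choice is 10 with utility -2.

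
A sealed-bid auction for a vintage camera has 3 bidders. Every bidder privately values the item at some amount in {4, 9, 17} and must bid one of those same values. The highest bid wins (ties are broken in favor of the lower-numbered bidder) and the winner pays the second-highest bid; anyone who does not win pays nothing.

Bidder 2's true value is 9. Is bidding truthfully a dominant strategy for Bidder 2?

Yes

Check each profile of the others' bids and compare truth against every alternative bid.
Others bid (4, 4): truth gives 5, best alternative gives 5.
Others bid (4, 9): truth gives 0, best alternative gives 0.
Others bid (4, 17): truth gives 0, best alternative gives 0.
Others bid (9, 4): truth gives 0, best alternative gives 0.
Others bid (9, 9): truth gives 0, best alternative gives 0.
Others bid (9, 17): truth gives 0, best alternative gives 0.
(Remaining 3 profiles checked similarly; truth is weakly best in each.)
In every case the truthful bid is at least as good as any alternative, so it is a dominant strategy.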